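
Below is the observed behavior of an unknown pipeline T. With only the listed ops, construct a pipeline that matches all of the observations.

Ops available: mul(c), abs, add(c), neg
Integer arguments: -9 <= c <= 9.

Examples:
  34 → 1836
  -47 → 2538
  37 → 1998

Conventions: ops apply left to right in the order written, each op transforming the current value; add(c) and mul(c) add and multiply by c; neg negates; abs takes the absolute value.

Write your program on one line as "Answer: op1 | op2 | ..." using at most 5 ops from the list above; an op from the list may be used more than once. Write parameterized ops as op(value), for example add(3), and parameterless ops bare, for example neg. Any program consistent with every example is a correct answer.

neg | abs | mul(6) | mul(-9) | neg

Check, running the answer program on each example:
  34 -> -34 -> 34 -> 204 -> -1836 -> 1836
  -47 -> 47 -> 47 -> 282 -> -2538 -> 2538
  37 -> -37 -> 37 -> 222 -> -1998 -> 1998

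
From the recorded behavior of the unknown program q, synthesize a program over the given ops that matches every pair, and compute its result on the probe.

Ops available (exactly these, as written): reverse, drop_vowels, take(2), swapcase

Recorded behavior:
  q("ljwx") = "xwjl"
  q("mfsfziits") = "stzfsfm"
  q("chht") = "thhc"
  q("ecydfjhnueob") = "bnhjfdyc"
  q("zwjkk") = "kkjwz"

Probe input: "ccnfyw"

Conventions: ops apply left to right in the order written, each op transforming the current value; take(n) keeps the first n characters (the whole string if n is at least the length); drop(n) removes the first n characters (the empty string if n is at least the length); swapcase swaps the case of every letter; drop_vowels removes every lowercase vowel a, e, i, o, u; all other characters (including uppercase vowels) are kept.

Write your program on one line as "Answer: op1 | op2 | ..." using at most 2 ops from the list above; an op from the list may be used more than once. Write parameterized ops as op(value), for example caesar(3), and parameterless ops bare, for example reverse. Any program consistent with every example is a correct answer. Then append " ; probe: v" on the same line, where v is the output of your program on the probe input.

drop_vowels | reverse ; probe: "wyfncc"

Check, running the answer program on each example:
  "ljwx" -> "ljwx" -> "xwjl"
  "mfsfziits" -> "mfsfzts" -> "stzfsfm"
  "chht" -> "chht" -> "thhc"
  "ecydfjhnueob" -> "cydfjhnb" -> "bnhjfdyc"
  "zwjkk" -> "zwjkk" -> "kkjwz"
  probe: "ccnfyw" -> "ccnfyw" -> "wyfncc"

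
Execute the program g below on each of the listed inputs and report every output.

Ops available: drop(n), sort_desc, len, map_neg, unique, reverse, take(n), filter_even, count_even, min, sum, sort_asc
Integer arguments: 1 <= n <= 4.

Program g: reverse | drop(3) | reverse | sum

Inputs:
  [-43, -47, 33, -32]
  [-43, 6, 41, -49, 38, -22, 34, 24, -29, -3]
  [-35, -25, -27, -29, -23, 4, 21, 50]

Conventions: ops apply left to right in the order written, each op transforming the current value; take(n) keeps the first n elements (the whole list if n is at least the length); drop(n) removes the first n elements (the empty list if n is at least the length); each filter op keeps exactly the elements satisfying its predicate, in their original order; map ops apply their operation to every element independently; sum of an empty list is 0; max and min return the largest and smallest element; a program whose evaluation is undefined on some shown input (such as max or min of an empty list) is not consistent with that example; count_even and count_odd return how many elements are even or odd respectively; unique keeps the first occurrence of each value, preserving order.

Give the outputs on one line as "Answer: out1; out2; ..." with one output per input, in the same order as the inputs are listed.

-43; 5; -139

Execution, op by op:
  [-43, -47, 33, -32] -> [-32, 33, -47, -43] -> [-43] -> [-43] -> -43
  [-43, 6, 41, -49, 38, -22, 34, 24, -29, -3] -> [-3, -29, 24, 34, -22, 38, -49, 41, 6, -43] -> [34, -22, 38, -49, 41, 6, -43] -> [-43, 6, 41, -49, 38, -22, 34] -> 5
  [-35, -25, -27, -29, -23, 4, 21, 50] -> [50, 21, 4, -23, -29, -27, -25, -35] -> [-23, -29, -27, -25, -35] -> [-35, -25, -27, -29, -23] -> -139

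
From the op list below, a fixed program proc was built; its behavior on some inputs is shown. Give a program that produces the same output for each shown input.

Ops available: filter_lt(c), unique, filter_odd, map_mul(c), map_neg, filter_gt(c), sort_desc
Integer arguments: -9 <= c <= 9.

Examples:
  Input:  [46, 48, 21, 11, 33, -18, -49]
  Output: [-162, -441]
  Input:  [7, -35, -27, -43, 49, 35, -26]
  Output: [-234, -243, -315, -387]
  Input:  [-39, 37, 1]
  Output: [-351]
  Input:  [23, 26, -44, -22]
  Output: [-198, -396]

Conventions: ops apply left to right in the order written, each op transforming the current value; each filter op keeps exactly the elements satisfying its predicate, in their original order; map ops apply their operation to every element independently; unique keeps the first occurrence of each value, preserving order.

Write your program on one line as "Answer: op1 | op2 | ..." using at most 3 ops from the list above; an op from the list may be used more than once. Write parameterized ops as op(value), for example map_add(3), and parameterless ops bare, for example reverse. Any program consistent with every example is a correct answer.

map_mul(9) | filter_lt(-5) | sort_desc

Check, running the answer program on each example:
  [46, 48, 21, 11, 33, -18, -49] -> [414, 432, 189, 99, 297, -162, -441] -> [-162, -441] -> [-162, -441]
  [7, -35, -27, -43, 49, 35, -26] -> [63, -315, -243, -387, 441, 315, -234] -> [-315, -243, -387, -234] -> [-234, -243, -315, -387]
  [-39, 37, 1] -> [-351, 333, 9] -> [-351] -> [-351]
  [23, 26, -44, -22] -> [207, 234, -396, -198] -> [-396, -198] -> [-198, -396]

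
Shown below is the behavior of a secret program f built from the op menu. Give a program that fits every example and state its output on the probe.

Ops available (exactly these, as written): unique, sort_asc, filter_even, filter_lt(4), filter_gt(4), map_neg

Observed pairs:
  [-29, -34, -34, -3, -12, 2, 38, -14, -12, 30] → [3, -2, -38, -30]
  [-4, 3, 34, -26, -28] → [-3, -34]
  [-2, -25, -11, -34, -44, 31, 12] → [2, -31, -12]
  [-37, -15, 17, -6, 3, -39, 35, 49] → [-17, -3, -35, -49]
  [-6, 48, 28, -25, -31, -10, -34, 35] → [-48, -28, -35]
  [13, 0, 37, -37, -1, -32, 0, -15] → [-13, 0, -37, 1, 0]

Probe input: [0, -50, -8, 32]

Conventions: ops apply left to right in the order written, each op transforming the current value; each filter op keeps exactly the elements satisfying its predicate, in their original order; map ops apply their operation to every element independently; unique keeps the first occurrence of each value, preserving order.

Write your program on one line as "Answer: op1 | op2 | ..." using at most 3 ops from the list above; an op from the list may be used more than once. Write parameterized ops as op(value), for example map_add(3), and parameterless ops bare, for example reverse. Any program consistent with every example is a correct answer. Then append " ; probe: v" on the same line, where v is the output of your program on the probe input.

map_neg | filter_lt(4) ; probe: [0, -32]

Check, running the answer program on each example:
  [-29, -34, -34, -3, -12, 2, 38, -14, -12, 30] -> [29, 34, 34, 3, 12, -2, -38, 14, 12, -30] -> [3, -2, -38, -30]
  [-4, 3, 34, -26, -28] -> [4, -3, -34, 26, 28] -> [-3, -34]
  [-2, -25, -11, -34, -44, 31, 12] -> [2, 25, 11, 34, 44, -31, -12] -> [2, -31, -12]
  [-37, -15, 17, -6, 3, -39, 35, 49] -> [37, 15, -17, 6, -3, 39, -35, -49] -> [-17, -3, -35, -49]
  [-6, 48, 28, -25, -31, -10, -34, 35] -> [6, -48, -28, 25, 31, 10, 34, -35] -> [-48, -28, -35]
  [13, 0, 37, -37, -1, -32, 0, -15] -> [-13, 0, -37, 37, 1, 32, 0, 15] -> [-13, 0, -37, 1, 0]
  probe: [0, -50, -8, 32] -> [0, 50, 8, -32] -> [0, -32]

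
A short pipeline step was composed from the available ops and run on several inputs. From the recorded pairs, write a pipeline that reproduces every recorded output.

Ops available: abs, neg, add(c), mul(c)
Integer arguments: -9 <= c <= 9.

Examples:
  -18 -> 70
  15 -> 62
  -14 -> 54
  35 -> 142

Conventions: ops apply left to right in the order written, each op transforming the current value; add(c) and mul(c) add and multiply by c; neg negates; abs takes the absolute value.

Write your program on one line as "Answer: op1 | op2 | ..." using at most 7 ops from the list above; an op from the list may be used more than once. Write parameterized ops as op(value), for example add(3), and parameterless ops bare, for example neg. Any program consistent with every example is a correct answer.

mul(-4) | add(-6) | neg | add(-4) | neg | abs

Check, running the answer program on each example:
  -18 -> 72 -> 66 -> -66 -> -70 -> 70 -> 70
  15 -> -60 -> -66 -> 66 -> 62 -> -62 -> 62
  -14 -> 56 -> 50 -> -50 -> -54 -> 54 -> 54
  35 -> -140 -> -146 -> 146 -> 142 -> -142 -> 142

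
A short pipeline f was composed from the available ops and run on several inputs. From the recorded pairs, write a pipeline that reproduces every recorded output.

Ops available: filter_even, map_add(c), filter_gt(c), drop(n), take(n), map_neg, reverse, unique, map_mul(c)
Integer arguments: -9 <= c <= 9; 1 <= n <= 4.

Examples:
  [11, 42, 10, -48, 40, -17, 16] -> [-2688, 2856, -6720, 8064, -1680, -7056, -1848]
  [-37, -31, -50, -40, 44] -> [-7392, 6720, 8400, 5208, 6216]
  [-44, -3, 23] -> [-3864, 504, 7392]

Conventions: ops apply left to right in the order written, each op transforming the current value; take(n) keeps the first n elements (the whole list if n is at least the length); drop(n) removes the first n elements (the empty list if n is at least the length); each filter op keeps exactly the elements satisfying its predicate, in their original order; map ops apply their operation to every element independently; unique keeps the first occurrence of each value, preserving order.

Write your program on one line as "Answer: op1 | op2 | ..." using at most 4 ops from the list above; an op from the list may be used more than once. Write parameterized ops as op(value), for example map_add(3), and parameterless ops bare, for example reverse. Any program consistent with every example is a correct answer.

map_mul(4) | reverse | map_mul(-7) | map_mul(6)

Check, running the answer program on each example:
  [11, 42, 10, -48, 40, -17, 16] -> [44, 168, 40, -192, 160, -68, 64] -> [64, -68, 160, -192, 40, 168, 44] -> [-448, 476, -1120, 1344, -280, -1176, -308] -> [-2688, 2856, -6720, 8064, -1680, -7056, -1848]
  [-37, -31, -50, -40, 44] -> [-148, -124, -200, -160, 176] -> [176, -160, -200, -124, -148] -> [-1232, 1120, 1400, 868, 1036] -> [-7392, 6720, 8400, 5208, 6216]
  [-44, -3, 23] -> [-176, -12, 92] -> [92, -12, -176] -> [-644, 84, 1232] -> [-3864, 504, 7392]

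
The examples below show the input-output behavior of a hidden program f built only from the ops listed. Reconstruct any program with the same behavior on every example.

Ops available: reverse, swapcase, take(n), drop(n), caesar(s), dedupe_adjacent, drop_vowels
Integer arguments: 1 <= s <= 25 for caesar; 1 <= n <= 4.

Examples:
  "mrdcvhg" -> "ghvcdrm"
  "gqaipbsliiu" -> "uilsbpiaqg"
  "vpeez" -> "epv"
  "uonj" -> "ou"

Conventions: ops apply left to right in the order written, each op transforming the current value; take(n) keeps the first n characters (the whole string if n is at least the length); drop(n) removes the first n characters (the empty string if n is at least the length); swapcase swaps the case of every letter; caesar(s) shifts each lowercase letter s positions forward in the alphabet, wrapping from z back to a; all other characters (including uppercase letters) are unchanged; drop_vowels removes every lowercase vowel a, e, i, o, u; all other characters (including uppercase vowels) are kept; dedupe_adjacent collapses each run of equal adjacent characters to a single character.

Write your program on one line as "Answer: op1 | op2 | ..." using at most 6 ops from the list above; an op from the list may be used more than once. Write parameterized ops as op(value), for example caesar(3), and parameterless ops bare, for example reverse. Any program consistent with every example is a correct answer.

caesar(21) | drop_vowels | caesar(6) | caesar(25) | reverse | dedupe_adjacent

Check, running the answer program on each example:
  "mrdcvhg" -> "hmyxqcb" -> "hmyxqcb" -> "nsedwih" -> "mrdcvhg" -> "ghvcdrm" -> "ghvcdrm"
  "gqaipbsliiu" -> "blvdkwngddp" -> "blvdkwngddp" -> "hrbjqctmjjv" -> "gqaipbsliiu" -> "uiilsbpiaqg" -> "uilsbpiaqg"
  "vpeez" -> "qkzzu" -> "qkzz" -> "wqff" -> "vpee" -> "eepv" -> "epv"
  "uonj" -> "pjie" -> "pj" -> "vp" -> "uo" -> "ou" -> "ou"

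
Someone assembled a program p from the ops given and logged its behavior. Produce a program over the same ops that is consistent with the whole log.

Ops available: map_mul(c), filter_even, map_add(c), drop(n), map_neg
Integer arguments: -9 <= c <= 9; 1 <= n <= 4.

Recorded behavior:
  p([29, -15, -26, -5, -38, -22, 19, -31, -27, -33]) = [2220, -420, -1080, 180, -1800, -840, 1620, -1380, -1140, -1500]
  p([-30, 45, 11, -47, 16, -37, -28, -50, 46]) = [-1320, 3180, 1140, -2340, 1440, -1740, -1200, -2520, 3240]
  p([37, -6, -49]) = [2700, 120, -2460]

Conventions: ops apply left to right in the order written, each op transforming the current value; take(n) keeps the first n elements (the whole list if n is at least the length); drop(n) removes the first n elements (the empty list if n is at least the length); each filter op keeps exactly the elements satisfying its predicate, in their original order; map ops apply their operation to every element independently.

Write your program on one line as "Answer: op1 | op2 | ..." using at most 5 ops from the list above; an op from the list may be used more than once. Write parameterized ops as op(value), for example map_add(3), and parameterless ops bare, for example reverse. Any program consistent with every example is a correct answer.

map_add(8) | map_mul(-4) | map_neg | map_mul(-5) | map_mul(-3)

Check, running the answer program on each example:
  [29, -15, -26, -5, -38, -22, 19, -31, -27, -33] -> [37, -7, -18, 3, -30, -14, 27, -23, -19, -25] -> [-148, 28, 72, -12, 120, 56, -108, 92, 76, 100] -> [148, -28, -72, 12, -120, -56, 108, -92, -76, -100] -> [-740, 140, 360, -60, 600, 280, -540, 460, 380, 500] -> [2220, -420, -1080, 180, -1800, -840, 1620, -1380, -1140, -1500]
  [-30, 45, 11, -47, 16, -37, -28, -50, 46] -> [-22, 53, 19, -39, 24, -29, -20, -42, 54] -> [88, -212, -76, 156, -96, 116, 80, 168, -216] -> [-88, 212, 76, -156, 96, -116, -80, -168, 216] -> [440, -1060, -380, 780, -480, 580, 400, 840, -1080] -> [-1320, 3180, 1140, -2340, 1440, -1740, -1200, -2520, 3240]
  [37, -6, -49] -> [45, 2, -41] -> [-180, -8, 164] -> [180, 8, -164] -> [-900, -40, 820] -> [2700, 120, -2460]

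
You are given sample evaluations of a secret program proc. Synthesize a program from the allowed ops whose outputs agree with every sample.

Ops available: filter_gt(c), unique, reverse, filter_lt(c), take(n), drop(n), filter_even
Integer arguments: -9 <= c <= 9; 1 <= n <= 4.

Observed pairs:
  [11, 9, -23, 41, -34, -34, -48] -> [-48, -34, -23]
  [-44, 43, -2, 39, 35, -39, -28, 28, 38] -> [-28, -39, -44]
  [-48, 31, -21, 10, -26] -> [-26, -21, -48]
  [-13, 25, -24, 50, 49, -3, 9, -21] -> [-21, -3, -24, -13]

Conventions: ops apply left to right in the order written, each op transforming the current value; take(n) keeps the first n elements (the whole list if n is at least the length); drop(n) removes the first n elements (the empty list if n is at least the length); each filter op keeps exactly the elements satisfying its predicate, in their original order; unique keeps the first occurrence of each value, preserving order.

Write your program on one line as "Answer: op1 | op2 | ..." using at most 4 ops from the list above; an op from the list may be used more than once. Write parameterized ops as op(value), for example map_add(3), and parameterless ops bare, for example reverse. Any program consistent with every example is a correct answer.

reverse | unique | filter_lt(-2)

Check, running the answer program on each example:
  [11, 9, -23, 41, -34, -34, -48] -> [-48, -34, -34, 41, -23, 9, 11] -> [-48, -34, 41, -23, 9, 11] -> [-48, -34, -23]
  [-44, 43, -2, 39, 35, -39, -28, 28, 38] -> [38, 28, -28, -39, 35, 39, -2, 43, -44] -> [38, 28, -28, -39, 35, 39, -2, 43, -44] -> [-28, -39, -44]
  [-48, 31, -21, 10, -26] -> [-26, 10, -21, 31, -48] -> [-26, 10, -21, 31, -48] -> [-26, -21, -48]
  [-13, 25, -24, 50, 49, -3, 9, -21] -> [-21, 9, -3, 49, 50, -24, 25, -13] -> [-21, 9, -3, 49, 50, -24, 25, -13] -> [-21, -3, -24, -13]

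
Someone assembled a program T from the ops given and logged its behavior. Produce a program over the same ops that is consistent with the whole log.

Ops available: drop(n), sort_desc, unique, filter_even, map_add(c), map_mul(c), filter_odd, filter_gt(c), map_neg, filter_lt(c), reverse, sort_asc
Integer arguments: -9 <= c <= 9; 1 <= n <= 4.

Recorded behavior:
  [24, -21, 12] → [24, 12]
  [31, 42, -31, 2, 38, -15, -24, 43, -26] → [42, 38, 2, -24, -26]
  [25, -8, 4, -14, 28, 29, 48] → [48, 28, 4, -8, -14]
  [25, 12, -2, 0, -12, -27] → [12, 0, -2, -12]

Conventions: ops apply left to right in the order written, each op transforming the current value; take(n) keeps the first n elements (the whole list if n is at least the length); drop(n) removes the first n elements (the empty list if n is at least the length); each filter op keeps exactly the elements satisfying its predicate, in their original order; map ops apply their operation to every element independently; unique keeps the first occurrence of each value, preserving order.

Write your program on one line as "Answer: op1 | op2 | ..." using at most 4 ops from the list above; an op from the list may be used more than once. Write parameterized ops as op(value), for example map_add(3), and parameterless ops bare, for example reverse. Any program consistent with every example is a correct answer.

sort_desc | sort_asc | filter_even | reverse

Check, running the answer program on each example:
  [24, -21, 12] -> [24, 12, -21] -> [-21, 12, 24] -> [12, 24] -> [24, 12]
  [31, 42, -31, 2, 38, -15, -24, 43, -26] -> [43, 42, 38, 31, 2, -15, -24, -26, -31] -> [-31, -26, -24, -15, 2, 31, 38, 42, 43] -> [-26, -24, 2, 38, 42] -> [42, 38, 2, -24, -26]
  [25, -8, 4, -14, 28, 29, 48] -> [48, 29, 28, 25, 4, -8, -14] -> [-14, -8, 4, 25, 28, 29, 48] -> [-14, -8, 4, 28, 48] -> [48, 28, 4, -8, -14]
  [25, 12, -2, 0, -12, -27] -> [25, 12, 0, -2, -12, -27] -> [-27, -12, -2, 0, 12, 25] -> [-12, -2, 0, 12] -> [12, 0, -2, -12]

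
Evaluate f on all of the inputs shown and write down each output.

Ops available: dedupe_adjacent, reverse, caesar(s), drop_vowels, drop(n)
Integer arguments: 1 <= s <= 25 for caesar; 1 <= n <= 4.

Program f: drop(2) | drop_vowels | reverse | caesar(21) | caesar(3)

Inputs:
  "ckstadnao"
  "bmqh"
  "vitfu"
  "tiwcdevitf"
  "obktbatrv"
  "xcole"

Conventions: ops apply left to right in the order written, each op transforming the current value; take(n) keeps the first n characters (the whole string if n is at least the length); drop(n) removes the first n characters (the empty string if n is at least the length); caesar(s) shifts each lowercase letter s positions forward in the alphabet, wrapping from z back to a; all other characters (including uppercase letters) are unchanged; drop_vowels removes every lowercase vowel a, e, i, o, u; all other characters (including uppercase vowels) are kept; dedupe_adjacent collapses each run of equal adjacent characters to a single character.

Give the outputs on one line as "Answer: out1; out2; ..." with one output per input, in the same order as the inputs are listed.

Execution, op by op:
  "ckstadnao" -> "stadnao" -> "stdn" -> "ndts" -> "iyon" -> "lbrq"
  "bmqh" -> "qh" -> "qh" -> "hq" -> "cl" -> "fo"
  "vitfu" -> "tfu" -> "tf" -> "ft" -> "ao" -> "dr"
  "tiwcdevitf" -> "wcdevitf" -> "wcdvtf" -> "ftvdcw" -> "aoqyxr" -> "drtbau"
  "obktbatrv" -> "ktbatrv" -> "ktbtrv" -> "vrtbtk" -> "qmowof" -> "tprzri"
  "xcole" -> "ole" -> "l" -> "l" -> "g" -> "j"

"lbrq"; "fo"; "dr"; "drtbau"; "tprzri"; "j"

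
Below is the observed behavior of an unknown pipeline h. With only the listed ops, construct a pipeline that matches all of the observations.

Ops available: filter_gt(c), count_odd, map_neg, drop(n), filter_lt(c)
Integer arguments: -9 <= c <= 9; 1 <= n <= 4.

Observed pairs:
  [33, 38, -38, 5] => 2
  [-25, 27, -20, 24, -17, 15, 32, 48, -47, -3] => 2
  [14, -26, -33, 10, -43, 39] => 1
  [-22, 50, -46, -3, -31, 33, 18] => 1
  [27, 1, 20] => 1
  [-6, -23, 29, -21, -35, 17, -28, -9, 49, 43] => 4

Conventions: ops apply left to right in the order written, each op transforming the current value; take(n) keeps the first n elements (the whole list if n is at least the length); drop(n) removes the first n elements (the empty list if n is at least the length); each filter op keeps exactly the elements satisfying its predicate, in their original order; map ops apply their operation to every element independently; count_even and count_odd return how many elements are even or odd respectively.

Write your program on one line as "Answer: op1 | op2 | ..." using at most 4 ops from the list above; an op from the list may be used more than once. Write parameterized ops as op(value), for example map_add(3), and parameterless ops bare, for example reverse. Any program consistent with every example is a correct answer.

filter_gt(4) | map_neg | count_odd

Check, running the answer program on each example:
  [33, 38, -38, 5] -> [33, 38, 5] -> [-33, -38, -5] -> 2
  [-25, 27, -20, 24, -17, 15, 32, 48, -47, -3] -> [27, 24, 15, 32, 48] -> [-27, -24, -15, -32, -48] -> 2
  [14, -26, -33, 10, -43, 39] -> [14, 10, 39] -> [-14, -10, -39] -> 1
  [-22, 50, -46, -3, -31, 33, 18] -> [50, 33, 18] -> [-50, -33, -18] -> 1
  [27, 1, 20] -> [27, 20] -> [-27, -20] -> 1
  [-6, -23, 29, -21, -35, 17, -28, -9, 49, 43] -> [29, 17, 49, 43] -> [-29, -17, -49, -43] -> 4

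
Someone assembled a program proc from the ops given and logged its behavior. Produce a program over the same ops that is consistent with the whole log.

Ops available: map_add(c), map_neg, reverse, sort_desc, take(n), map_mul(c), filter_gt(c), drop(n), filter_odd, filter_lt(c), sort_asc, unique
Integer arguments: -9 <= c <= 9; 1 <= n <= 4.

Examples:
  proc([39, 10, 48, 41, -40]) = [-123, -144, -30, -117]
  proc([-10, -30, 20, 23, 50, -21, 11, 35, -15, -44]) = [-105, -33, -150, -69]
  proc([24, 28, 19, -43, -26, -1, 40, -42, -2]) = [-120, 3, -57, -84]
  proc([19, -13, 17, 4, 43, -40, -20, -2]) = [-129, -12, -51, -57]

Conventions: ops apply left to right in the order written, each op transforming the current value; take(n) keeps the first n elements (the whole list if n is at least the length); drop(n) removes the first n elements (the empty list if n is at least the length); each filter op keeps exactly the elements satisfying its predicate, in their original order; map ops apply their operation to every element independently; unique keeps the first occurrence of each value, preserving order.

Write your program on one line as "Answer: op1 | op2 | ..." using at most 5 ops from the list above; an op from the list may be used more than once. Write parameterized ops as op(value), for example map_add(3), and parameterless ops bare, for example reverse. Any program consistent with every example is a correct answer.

map_mul(3) | map_neg | filter_lt(5) | reverse | take(4)

Check, running the answer program on each example:
  [39, 10, 48, 41, -40] -> [117, 30, 144, 123, -120] -> [-117, -30, -144, -123, 120] -> [-117, -30, -144, -123] -> [-123, -144, -30, -117] -> [-123, -144, -30, -117]
  [-10, -30, 20, 23, 50, -21, 11, 35, -15, -44] -> [-30, -90, 60, 69, 150, -63, 33, 105, -45, -132] -> [30, 90, -60, -69, -150, 63, -33, -105, 45, 132] -> [-60, -69, -150, -33, -105] -> [-105, -33, -150, -69, -60] -> [-105, -33, -150, -69]
  [24, 28, 19, -43, -26, -1, 40, -42, -2] -> [72, 84, 57, -129, -78, -3, 120, -126, -6] -> [-72, -84, -57, 129, 78, 3, -120, 126, 6] -> [-72, -84, -57, 3, -120] -> [-120, 3, -57, -84, -72] -> [-120, 3, -57, -84]
  [19, -13, 17, 4, 43, -40, -20, -2] -> [57, -39, 51, 12, 129, -120, -60, -6] -> [-57, 39, -51, -12, -129, 120, 60, 6] -> [-57, -51, -12, -129] -> [-129, -12, -51, -57] -> [-129, -12, -51, -57]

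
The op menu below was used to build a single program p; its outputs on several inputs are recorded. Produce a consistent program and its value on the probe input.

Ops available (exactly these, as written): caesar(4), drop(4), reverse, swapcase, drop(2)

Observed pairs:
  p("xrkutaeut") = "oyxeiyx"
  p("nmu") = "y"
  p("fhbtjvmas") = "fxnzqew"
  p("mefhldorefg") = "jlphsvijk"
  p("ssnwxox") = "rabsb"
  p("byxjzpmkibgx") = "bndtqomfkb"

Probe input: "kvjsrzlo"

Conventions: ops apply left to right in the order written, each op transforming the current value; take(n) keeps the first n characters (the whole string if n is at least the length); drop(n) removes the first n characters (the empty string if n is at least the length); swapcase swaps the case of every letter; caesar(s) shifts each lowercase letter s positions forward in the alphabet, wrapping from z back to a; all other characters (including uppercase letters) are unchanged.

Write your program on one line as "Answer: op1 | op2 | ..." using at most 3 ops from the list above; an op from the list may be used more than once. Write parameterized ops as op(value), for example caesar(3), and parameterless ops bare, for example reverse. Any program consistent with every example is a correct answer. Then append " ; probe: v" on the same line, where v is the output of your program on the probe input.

drop(2) | caesar(4) ; probe: "nwvdps"

Check, running the answer program on each example:
  "xrkutaeut" -> "kutaeut" -> "oyxeiyx"
  "nmu" -> "u" -> "y"
  "fhbtjvmas" -> "btjvmas" -> "fxnzqew"
  "mefhldorefg" -> "fhldorefg" -> "jlphsvijk"
  "ssnwxox" -> "nwxox" -> "rabsb"
  "byxjzpmkibgx" -> "xjzpmkibgx" -> "bndtqomfkb"
  probe: "kvjsrzlo" -> "jsrzlo" -> "nwvdps"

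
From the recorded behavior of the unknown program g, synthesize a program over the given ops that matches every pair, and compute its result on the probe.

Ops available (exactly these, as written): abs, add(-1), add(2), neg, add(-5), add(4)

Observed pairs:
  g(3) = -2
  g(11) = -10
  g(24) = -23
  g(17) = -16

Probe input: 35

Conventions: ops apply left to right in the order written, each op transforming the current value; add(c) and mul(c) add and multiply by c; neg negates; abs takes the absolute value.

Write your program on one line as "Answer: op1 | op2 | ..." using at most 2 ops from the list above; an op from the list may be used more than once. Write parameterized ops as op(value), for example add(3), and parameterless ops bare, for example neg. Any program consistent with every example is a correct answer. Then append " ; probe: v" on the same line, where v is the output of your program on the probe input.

add(-1) | neg ; probe: -34

Check, running the answer program on each example:
  3 -> 2 -> -2
  11 -> 10 -> -10
  24 -> 23 -> -23
  17 -> 16 -> -16
  probe: 35 -> 34 -> -34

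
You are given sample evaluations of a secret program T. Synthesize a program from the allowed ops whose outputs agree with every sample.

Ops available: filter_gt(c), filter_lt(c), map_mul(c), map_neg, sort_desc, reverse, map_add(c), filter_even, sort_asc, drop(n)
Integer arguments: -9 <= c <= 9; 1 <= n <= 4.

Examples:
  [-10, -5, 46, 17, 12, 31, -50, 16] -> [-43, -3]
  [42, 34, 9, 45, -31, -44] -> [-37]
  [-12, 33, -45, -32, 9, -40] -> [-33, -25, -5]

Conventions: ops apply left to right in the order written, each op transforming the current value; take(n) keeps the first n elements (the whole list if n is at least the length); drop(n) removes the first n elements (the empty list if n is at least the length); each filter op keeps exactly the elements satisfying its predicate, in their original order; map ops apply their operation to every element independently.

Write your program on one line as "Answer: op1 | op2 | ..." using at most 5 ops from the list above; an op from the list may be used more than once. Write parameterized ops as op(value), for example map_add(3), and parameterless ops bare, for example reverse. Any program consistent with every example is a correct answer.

reverse | filter_even | map_add(7) | filter_lt(3)

Check, running the answer program on each example:
  [-10, -5, 46, 17, 12, 31, -50, 16] -> [16, -50, 31, 12, 17, 46, -5, -10] -> [16, -50, 12, 46, -10] -> [23, -43, 19, 53, -3] -> [-43, -3]
  [42, 34, 9, 45, -31, -44] -> [-44, -31, 45, 9, 34, 42] -> [-44, 34, 42] -> [-37, 41, 49] -> [-37]
  [-12, 33, -45, -32, 9, -40] -> [-40, 9, -32, -45, 33, -12] -> [-40, -32, -12] -> [-33, -25, -5] -> [-33, -25, -5]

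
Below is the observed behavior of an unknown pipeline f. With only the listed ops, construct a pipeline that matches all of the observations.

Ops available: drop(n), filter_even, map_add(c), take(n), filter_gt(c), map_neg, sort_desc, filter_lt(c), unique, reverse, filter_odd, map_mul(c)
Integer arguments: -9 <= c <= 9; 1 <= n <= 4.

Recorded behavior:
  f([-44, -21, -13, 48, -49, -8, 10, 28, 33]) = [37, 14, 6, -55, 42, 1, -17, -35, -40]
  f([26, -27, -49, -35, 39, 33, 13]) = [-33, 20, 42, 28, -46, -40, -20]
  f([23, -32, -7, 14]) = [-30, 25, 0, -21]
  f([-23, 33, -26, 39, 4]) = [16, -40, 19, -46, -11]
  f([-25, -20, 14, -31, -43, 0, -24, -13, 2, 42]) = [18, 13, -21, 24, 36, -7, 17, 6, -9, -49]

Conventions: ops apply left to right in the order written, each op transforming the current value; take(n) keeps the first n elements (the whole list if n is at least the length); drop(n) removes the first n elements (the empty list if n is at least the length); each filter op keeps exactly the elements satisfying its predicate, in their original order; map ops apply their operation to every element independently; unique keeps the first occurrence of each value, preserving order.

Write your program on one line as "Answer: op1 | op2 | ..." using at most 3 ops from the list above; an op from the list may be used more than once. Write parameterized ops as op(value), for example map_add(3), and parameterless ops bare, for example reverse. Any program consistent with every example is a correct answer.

map_neg | map_add(-7)

Check, running the answer program on each example:
  [-44, -21, -13, 48, -49, -8, 10, 28, 33] -> [44, 21, 13, -48, 49, 8, -10, -28, -33] -> [37, 14, 6, -55, 42, 1, -17, -35, -40]
  [26, -27, -49, -35, 39, 33, 13] -> [-26, 27, 49, 35, -39, -33, -13] -> [-33, 20, 42, 28, -46, -40, -20]
  [23, -32, -7, 14] -> [-23, 32, 7, -14] -> [-30, 25, 0, -21]
  [-23, 33, -26, 39, 4] -> [23, -33, 26, -39, -4] -> [16, -40, 19, -46, -11]
  [-25, -20, 14, -31, -43, 0, -24, -13, 2, 42] -> [25, 20, -14, 31, 43, 0, 24, 13, -2, -42] -> [18, 13, -21, 24, 36, -7, 17, 6, -9, -49]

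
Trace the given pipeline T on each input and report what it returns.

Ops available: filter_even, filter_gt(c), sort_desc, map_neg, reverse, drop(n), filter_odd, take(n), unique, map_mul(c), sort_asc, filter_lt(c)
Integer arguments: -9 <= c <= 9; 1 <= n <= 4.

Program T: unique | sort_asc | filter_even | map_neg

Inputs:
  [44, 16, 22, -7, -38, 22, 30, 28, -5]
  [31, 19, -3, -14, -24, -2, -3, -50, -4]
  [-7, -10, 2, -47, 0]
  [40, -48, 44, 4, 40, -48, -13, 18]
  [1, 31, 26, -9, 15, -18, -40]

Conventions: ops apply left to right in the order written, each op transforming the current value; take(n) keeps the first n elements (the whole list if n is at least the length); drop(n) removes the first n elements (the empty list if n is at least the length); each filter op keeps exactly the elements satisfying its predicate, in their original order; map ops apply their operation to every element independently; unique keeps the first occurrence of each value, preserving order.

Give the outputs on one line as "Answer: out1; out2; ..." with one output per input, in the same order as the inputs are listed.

[38, -16, -22, -28, -30, -44]; [50, 24, 14, 4, 2]; [10, 0, -2]; [48, -4, -18, -40, -44]; [40, 18, -26]

Execution, op by op:
  [44, 16, 22, -7, -38, 22, 30, 28, -5] -> [44, 16, 22, -7, -38, 30, 28, -5] -> [-38, -7, -5, 16, 22, 28, 30, 44] -> [-38, 16, 22, 28, 30, 44] -> [38, -16, -22, -28, -30, -44]
  [31, 19, -3, -14, -24, -2, -3, -50, -4] -> [31, 19, -3, -14, -24, -2, -50, -4] -> [-50, -24, -14, -4, -3, -2, 19, 31] -> [-50, -24, -14, -4, -2] -> [50, 24, 14, 4, 2]
  [-7, -10, 2, -47, 0] -> [-7, -10, 2, -47, 0] -> [-47, -10, -7, 0, 2] -> [-10, 0, 2] -> [10, 0, -2]
  [40, -48, 44, 4, 40, -48, -13, 18] -> [40, -48, 44, 4, -13, 18] -> [-48, -13, 4, 18, 40, 44] -> [-48, 4, 18, 40, 44] -> [48, -4, -18, -40, -44]
  [1, 31, 26, -9, 15, -18, -40] -> [1, 31, 26, -9, 15, -18, -40] -> [-40, -18, -9, 1, 15, 26, 31] -> [-40, -18, 26] -> [40, 18, -26]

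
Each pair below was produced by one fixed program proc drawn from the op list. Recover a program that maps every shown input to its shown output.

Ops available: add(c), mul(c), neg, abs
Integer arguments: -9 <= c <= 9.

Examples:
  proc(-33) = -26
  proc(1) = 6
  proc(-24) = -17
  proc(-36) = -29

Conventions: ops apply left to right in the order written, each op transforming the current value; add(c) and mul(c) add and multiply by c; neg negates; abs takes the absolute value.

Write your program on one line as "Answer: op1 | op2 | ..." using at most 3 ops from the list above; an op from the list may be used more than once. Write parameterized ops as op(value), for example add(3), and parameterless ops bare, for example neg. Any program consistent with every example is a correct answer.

abs | add(-7) | neg

Check, running the answer program on each example:
  -33 -> 33 -> 26 -> -26
  1 -> 1 -> -6 -> 6
  -24 -> 24 -> 17 -> -17
  -36 -> 36 -> 29 -> -29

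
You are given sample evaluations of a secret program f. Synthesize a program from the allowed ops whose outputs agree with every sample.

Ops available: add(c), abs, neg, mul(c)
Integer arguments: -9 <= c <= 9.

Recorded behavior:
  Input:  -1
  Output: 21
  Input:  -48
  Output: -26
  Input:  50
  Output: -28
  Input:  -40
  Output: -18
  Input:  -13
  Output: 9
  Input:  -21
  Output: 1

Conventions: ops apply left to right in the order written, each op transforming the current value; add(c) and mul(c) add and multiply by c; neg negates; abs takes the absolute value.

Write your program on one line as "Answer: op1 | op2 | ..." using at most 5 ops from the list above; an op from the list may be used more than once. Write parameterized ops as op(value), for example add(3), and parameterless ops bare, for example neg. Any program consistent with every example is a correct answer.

abs | add(-5) | add(-8) | neg | add(9)

Check, running the answer program on each example:
  -1 -> 1 -> -4 -> -12 -> 12 -> 21
  -48 -> 48 -> 43 -> 35 -> -35 -> -26
  50 -> 50 -> 45 -> 37 -> -37 -> -28
  -40 -> 40 -> 35 -> 27 -> -27 -> -18
  -13 -> 13 -> 8 -> 0 -> 0 -> 9
  -21 -> 21 -> 16 -> 8 -> -8 -> 1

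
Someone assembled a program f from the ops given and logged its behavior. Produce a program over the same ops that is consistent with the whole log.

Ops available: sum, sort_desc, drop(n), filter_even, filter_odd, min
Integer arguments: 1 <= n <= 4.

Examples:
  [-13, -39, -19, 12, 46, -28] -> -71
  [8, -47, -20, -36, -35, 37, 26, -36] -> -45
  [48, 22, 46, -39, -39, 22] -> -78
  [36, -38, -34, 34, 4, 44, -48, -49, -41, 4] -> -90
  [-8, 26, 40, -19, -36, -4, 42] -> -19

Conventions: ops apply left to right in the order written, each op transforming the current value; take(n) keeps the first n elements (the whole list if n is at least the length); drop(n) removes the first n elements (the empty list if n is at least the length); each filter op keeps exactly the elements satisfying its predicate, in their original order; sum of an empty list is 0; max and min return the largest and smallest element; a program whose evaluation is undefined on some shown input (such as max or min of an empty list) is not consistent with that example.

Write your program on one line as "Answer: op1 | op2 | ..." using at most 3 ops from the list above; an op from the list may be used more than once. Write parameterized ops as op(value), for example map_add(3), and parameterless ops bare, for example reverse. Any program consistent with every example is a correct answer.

filter_odd | sort_desc | sum

Check, running the answer program on each example:
  [-13, -39, -19, 12, 46, -28] -> [-13, -39, -19] -> [-13, -19, -39] -> -71
  [8, -47, -20, -36, -35, 37, 26, -36] -> [-47, -35, 37] -> [37, -35, -47] -> -45
  [48, 22, 46, -39, -39, 22] -> [-39, -39] -> [-39, -39] -> -78
  [36, -38, -34, 34, 4, 44, -48, -49, -41, 4] -> [-49, -41] -> [-41, -49] -> -90
  [-8, 26, 40, -19, -36, -4, 42] -> [-19] -> [-19] -> -19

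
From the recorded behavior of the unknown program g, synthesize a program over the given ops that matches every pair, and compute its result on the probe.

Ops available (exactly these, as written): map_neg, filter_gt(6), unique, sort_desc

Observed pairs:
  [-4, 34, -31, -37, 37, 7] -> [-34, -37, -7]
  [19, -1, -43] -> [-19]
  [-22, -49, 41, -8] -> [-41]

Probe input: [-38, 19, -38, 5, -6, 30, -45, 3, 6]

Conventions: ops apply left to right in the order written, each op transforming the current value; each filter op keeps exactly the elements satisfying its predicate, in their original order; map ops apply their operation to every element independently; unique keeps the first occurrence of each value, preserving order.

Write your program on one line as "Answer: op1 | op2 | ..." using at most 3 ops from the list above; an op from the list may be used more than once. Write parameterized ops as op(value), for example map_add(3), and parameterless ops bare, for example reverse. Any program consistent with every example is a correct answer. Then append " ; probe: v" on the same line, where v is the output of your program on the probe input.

filter_gt(6) | map_neg ; probe: [-19, -30]

Check, running the answer program on each example:
  [-4, 34, -31, -37, 37, 7] -> [34, 37, 7] -> [-34, -37, -7]
  [19, -1, -43] -> [19] -> [-19]
  [-22, -49, 41, -8] -> [41] -> [-41]
  probe: [-38, 19, -38, 5, -6, 30, -45, 3, 6] -> [19, 30] -> [-19, -30]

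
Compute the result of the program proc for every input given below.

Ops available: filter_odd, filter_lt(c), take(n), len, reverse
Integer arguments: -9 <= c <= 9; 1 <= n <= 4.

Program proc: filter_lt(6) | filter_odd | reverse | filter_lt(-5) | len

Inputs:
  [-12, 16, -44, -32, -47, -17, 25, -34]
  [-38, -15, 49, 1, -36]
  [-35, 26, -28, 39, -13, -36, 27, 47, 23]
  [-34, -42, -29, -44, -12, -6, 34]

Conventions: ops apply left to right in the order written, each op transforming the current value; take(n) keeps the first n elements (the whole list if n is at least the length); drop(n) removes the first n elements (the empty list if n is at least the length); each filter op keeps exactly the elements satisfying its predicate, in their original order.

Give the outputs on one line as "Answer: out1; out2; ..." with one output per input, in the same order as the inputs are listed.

Execution, op by op:
  [-12, 16, -44, -32, -47, -17, 25, -34] -> [-12, -44, -32, -47, -17, -34] -> [-47, -17] -> [-17, -47] -> [-17, -47] -> 2
  [-38, -15, 49, 1, -36] -> [-38, -15, 1, -36] -> [-15, 1] -> [1, -15] -> [-15] -> 1
  [-35, 26, -28, 39, -13, -36, 27, 47, 23] -> [-35, -28, -13, -36] -> [-35, -13] -> [-13, -35] -> [-13, -35] -> 2
  [-34, -42, -29, -44, -12, -6, 34] -> [-34, -42, -29, -44, -12, -6] -> [-29] -> [-29] -> [-29] -> 1

2; 1; 2; 1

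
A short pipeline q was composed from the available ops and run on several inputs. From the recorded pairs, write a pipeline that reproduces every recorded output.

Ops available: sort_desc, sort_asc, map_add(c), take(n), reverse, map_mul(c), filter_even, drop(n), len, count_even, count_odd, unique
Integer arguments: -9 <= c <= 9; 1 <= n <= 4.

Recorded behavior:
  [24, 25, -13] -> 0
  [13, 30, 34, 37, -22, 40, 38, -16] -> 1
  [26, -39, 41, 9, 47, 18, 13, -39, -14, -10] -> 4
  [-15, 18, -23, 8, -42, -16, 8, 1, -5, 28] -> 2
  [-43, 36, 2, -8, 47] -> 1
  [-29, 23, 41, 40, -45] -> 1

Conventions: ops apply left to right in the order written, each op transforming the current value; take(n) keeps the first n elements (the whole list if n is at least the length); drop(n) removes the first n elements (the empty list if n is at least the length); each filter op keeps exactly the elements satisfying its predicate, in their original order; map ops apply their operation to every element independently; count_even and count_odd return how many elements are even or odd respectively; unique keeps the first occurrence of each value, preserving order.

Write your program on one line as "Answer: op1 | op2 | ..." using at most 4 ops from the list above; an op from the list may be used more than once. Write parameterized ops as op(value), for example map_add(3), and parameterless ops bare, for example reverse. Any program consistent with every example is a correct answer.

drop(3) | map_add(-5) | sort_asc | count_even

Check, running the answer program on each example:
  [24, 25, -13] -> [] -> [] -> [] -> 0
  [13, 30, 34, 37, -22, 40, 38, -16] -> [37, -22, 40, 38, -16] -> [32, -27, 35, 33, -21] -> [-27, -21, 32, 33, 35] -> 1
  [26, -39, 41, 9, 47, 18, 13, -39, -14, -10] -> [9, 47, 18, 13, -39, -14, -10] -> [4, 42, 13, 8, -44, -19, -15] -> [-44, -19, -15, 4, 8, 13, 42] -> 4
  [-15, 18, -23, 8, -42, -16, 8, 1, -5, 28] -> [8, -42, -16, 8, 1, -5, 28] -> [3, -47, -21, 3, -4, -10, 23] -> [-47, -21, -10, -4, 3, 3, 23] -> 2
  [-43, 36, 2, -8, 47] -> [-8, 47] -> [-13, 42] -> [-13, 42] -> 1
  [-29, 23, 41, 40, -45] -> [40, -45] -> [35, -50] -> [-50, 35] -> 1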